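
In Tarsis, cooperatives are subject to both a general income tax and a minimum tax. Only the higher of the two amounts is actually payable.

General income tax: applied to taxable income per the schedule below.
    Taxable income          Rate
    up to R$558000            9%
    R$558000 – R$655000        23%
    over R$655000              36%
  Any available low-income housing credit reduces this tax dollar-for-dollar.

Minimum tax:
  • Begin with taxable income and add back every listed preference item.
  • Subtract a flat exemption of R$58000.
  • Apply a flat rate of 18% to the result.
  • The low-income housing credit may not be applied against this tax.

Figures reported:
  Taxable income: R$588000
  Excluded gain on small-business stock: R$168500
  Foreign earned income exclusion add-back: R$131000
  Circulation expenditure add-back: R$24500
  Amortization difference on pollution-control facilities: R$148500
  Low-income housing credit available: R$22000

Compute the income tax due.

R$180450

Minimum tax:
  Adjusted income: R$588000 + R$168500 + R$131000 + R$24500 + R$148500 = R$1060500
  Less exemption R$58000 → base R$1002500
  R$1002500 × 18% = R$180450

General income tax:
  R$558000 × 9% = R$50220
  R$30000 × 23% = R$6900
  → R$57120
  Less low-income housing credit R$22000 → R$35120

R$180450 > R$35120, so the minimum tax is the binding amount.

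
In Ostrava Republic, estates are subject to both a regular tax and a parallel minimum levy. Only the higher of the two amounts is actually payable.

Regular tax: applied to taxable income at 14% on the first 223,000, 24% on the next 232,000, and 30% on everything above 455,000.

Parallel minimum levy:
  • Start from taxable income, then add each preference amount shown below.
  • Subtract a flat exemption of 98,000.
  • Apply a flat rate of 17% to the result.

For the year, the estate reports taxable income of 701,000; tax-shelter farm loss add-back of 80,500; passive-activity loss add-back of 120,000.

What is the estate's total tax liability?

160,700

Parallel minimum levy:
  Adjusted income: 701,000 + 80,500 + 120,000 = 901,500
  Less exemption 98,000 → base 803,500
  803,500 × 17% = 136,595

Regular tax:
  223,000 × 14% = 31,220
  232,000 × 24% = 55,680
  246,000 × 30% = 73,800
  → 160,700

160,700 > 136,595, so the regular tax governs.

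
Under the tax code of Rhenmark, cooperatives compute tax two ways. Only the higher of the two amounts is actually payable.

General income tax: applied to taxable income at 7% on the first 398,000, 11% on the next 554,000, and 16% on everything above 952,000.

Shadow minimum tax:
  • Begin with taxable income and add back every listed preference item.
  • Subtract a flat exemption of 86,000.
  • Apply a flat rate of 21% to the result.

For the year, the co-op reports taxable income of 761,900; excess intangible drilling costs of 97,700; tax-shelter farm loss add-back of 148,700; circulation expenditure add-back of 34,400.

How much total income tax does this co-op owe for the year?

200,907

General income tax:
  398,000 × 7% = 27,860
  363,900 × 11% = 40,029
  → 67,889

Shadow minimum tax:
  Adjusted income: 761,900 + 97,700 + 148,700 + 34,400 = 1,042,700
  Less exemption 86,000 → base 956,700
  956,700 × 21% = 200,907

200,907 > 67,889, so the shadow minimum tax is the binding amount.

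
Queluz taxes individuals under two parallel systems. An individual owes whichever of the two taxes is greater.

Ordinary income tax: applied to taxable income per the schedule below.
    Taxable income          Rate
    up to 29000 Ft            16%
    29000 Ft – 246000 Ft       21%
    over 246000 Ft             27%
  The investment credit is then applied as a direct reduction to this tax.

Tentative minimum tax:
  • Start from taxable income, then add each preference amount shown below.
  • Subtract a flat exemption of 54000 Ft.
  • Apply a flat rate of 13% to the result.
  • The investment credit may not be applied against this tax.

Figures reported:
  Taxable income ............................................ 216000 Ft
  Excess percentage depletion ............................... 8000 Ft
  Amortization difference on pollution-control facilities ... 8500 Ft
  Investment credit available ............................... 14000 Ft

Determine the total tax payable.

Ordinary income tax:
  29000 Ft × 16% = 4640 Ft
  187000 Ft × 21% = 39270 Ft
  → 43910 Ft
  Less investment credit 14000 Ft → 29910 Ft

Tentative minimum tax:
  Adjusted income: 216000 Ft + 8000 Ft + 8500 Ft = 232500 Ft
  Less exemption 54000 Ft → base 178500 Ft
  178500 Ft × 13% = 23205 Ft

29910 Ft > 23205 Ft, so the ordinary income tax governs.

29910 Ft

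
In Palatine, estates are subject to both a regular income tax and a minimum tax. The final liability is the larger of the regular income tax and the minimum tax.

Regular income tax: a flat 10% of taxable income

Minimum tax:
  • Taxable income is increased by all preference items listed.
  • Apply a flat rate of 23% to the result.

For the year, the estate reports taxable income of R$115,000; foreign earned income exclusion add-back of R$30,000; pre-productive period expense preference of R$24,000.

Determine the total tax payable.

R$38,870

Minimum tax:
  Adjusted income: R$115,000 + R$30,000 + R$24,000 = R$169,000
  R$169,000 × 23% = R$38,870

Regular income tax:
  R$115,000 × 10% = R$11,500

R$38,870 > R$11,500, so the minimum tax is the binding amount.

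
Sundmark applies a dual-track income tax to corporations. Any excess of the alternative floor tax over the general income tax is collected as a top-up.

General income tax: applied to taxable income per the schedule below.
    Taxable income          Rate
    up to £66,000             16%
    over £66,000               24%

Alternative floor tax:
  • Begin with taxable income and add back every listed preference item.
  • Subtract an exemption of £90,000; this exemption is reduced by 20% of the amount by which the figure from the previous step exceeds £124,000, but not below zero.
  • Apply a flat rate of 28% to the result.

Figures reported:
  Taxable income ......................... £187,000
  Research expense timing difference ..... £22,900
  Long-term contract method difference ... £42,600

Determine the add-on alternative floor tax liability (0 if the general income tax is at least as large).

Alternative floor tax:
  Adjusted income: £187,000 + £22,900 + £42,600 = £252,500
  Exemption: £90,000 − 20% × (£252,500 − £124,000) = £90,000 − £25,700 = £64,300
  Base: £252,500 − £64,300 = £188,200
  £188,200 × 28% = £52,696

General income tax:
  £66,000 × 16% = £10,560
  £121,000 × 24% = £29,040
  → £39,600

Excess of alternative floor tax over general income tax: £52,696 − £39,600 = £13,096.

£13,096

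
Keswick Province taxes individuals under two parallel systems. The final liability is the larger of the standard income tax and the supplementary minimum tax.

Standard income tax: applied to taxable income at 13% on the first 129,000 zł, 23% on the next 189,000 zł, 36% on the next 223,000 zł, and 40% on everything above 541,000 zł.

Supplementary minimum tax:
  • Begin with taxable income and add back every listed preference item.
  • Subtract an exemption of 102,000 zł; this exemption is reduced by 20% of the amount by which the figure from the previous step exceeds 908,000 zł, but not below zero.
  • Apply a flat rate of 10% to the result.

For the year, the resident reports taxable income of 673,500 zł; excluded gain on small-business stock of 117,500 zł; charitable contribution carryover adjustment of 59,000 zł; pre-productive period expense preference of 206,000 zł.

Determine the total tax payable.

Supplementary minimum tax:
  Adjusted income: 673,500 zł + 117,500 zł + 59,000 zł + 206,000 zł = 1,056,000 zł
  Exemption: 102,000 zł − 20% × (1,056,000 zł − 908,000 zł) = 102,000 zł − 29,600 zł = 72,400 zł
  Base: 1,056,000 zł − 72,400 zł = 983,600 zł
  983,600 zł × 10% = 98,360 zł

Standard income tax:
  129,000 zł × 13% = 16,770 zł
  189,000 zł × 23% = 43,470 zł
  223,000 zł × 36% = 80,280 zł
  132,500 zł × 40% = 53,000 zł
  → 193,520 zł

193,520 zł > 98,360 zł, so the standard income tax governs.

193,520 zł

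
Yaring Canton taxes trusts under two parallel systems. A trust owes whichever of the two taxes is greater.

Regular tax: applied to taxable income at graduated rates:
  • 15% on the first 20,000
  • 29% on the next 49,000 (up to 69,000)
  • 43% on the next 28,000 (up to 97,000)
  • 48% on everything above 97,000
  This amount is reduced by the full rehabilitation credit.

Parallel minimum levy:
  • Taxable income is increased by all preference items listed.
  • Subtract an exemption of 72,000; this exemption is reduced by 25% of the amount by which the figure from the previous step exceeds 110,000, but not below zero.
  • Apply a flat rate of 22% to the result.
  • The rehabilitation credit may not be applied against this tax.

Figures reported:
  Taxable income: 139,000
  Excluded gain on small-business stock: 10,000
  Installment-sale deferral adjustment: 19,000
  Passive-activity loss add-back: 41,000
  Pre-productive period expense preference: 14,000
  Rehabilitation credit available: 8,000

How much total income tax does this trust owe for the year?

41,410

Regular tax:
  20,000 × 15% = 3,000
  49,000 × 29% = 14,210
  28,000 × 43% = 12,040
  42,000 × 48% = 20,160
  → 49,410
  Less rehabilitation credit 8,000 → 41,410

Parallel minimum levy:
  Adjusted income: 139,000 + 10,000 + 19,000 + 41,000 + 14,000 = 223,000
  Exemption: 72,000 − 25% × (223,000 − 110,000) = 72,000 − 28,250 = 43,750
  Base: 223,000 − 43,750 = 179,250
  179,250 × 22% = 39,435

41,410 > 39,435, so the regular tax governs.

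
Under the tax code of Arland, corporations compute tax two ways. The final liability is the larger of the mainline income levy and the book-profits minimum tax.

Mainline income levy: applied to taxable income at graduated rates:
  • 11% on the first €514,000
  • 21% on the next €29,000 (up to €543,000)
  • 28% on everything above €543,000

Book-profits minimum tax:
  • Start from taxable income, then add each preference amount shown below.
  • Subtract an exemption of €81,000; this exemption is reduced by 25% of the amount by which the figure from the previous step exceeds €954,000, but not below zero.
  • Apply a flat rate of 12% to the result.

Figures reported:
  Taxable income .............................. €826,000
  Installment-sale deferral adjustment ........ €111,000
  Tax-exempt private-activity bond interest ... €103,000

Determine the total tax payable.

Mainline income levy:
  €514,000 × 11% = €56,540
  €29,000 × 21% = €6,090
  €283,000 × 28% = €79,240
  → €141,870

Book-profits minimum tax:
  Adjusted income: €826,000 + €111,000 + €103,000 = €1,040,000
  Exemption: €81,000 − 25% × (€1,040,000 − €954,000) = €81,000 − €21,500 = €59,500
  Base: €1,040,000 − €59,500 = €980,500
  €980,500 × 12% = €117,660

€141,870 > €117,660, so the mainline income levy governs.

€141,870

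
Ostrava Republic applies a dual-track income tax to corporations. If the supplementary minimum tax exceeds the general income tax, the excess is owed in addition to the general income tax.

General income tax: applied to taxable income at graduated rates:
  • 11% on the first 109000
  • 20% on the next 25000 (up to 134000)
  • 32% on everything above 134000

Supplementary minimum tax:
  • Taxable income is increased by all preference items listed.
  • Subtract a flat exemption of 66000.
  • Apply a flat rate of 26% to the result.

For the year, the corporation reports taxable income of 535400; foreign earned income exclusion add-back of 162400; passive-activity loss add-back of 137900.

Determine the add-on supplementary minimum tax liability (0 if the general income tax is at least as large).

54684

Supplementary minimum tax:
  Adjusted income: 535400 + 162400 + 137900 = 835700
  Less exemption 66000 → base 769700
  769700 × 26% = 200122

General income tax:
  109000 × 11% = 11990
  25000 × 20% = 5000
  401400 × 32% = 128448
  → 145438

Excess of supplementary minimum tax over general income tax: 200122 − 145438 = 54684.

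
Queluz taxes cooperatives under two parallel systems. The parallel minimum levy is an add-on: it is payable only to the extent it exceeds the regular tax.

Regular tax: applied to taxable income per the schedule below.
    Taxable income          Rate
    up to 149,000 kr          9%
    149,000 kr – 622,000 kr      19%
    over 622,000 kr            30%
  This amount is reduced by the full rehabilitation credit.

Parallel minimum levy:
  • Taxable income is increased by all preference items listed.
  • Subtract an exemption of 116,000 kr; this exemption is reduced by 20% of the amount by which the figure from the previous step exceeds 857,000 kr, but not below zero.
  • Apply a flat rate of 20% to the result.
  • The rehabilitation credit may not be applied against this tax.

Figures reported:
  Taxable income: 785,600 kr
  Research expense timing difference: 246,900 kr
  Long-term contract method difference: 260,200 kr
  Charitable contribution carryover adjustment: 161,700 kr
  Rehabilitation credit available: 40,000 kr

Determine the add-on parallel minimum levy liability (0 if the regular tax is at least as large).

178,520 kr

Regular tax:
  149,000 kr × 9% = 13,410 kr
  473,000 kr × 19% = 89,870 kr
  163,600 kr × 30% = 49,080 kr
  → 152,360 kr
  Less rehabilitation credit 40,000 kr → 112,360 kr

Parallel minimum levy:
  Adjusted income: 785,600 kr + 246,900 kr + 260,200 kr + 161,700 kr = 1,454,400 kr
  Exemption: 20% × (1,454,400 kr − 857,000 kr) = 119,480 kr ≥ 116,000 kr, so the exemption is fully phased out
  Base: 1,454,400 kr − 0 kr = 1,454,400 kr
  1,454,400 kr × 20% = 290,880 kr

Excess of parallel minimum levy over regular tax: 290,880 kr − 112,360 kr = 178,520 kr.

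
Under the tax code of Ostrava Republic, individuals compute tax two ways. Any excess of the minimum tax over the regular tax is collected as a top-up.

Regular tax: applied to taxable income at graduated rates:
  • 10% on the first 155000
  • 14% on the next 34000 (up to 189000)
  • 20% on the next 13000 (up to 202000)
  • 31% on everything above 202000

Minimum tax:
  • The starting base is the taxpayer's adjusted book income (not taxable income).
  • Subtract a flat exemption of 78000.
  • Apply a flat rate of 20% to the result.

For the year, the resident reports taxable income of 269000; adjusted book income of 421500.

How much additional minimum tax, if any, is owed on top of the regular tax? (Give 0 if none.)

25070

Regular tax:
  155000 × 10% = 15500
  34000 × 14% = 4760
  13000 × 20% = 2600
  67000 × 31% = 20770
  → 43630

Minimum tax:
  Base (adjusted book income): 421500
  Less exemption 78000 → base 343500
  343500 × 20% = 68700

Excess of minimum tax over regular tax: 68700 − 43630 = 25070.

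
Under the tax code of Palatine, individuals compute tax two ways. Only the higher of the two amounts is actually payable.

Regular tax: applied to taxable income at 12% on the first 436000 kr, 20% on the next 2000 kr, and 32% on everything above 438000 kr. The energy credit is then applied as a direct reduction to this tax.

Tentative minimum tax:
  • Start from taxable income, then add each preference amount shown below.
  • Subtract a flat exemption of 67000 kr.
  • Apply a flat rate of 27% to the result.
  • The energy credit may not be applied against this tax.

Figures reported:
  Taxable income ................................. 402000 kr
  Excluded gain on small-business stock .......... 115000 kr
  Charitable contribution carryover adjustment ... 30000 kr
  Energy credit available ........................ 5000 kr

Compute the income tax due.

Tentative minimum tax:
  Adjusted income: 402000 kr + 115000 kr + 30000 kr = 547000 kr
  Less exemption 67000 kr → base 480000 kr
  480000 kr × 27% = 129600 kr

Regular tax:
  402000 kr × 12% = 48240 kr
  Less energy credit 5000 kr → 43240 kr

129600 kr > 43240 kr, so the tentative minimum tax is the binding amount.

129600 kr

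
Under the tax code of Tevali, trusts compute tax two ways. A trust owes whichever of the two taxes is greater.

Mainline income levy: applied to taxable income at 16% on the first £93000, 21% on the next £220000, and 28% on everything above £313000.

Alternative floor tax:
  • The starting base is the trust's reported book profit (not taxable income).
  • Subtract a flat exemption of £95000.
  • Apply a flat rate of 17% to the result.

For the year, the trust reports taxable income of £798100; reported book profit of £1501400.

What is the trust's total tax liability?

Mainline income levy:
  £93000 × 16% = £14880
  £220000 × 21% = £46200
  £485100 × 28% = £135828
  → £196908

Alternative floor tax:
  Base (reported book profit): £1501400
  Less exemption £95000 → base £1406400
  £1406400 × 17% = £239088

£239088 > £196908, so the alternative floor tax is the binding amount.

£239088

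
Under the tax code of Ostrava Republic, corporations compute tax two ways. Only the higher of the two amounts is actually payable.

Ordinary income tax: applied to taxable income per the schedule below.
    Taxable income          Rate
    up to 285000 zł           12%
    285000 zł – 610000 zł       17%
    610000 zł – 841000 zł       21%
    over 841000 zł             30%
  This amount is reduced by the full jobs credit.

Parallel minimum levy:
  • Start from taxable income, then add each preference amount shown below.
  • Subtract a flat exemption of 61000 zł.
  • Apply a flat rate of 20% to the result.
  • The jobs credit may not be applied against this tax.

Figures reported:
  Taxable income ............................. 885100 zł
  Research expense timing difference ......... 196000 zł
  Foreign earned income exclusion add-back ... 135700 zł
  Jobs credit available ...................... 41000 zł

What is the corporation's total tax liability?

Ordinary income tax:
  285000 zł × 12% = 34200 zł
  325000 zł × 17% = 55250 zł
  231000 zł × 21% = 48510 zł
  44100 zł × 30% = 13230 zł
  → 151190 zł
  Less jobs credit 41000 zł → 110190 zł

Parallel minimum levy:
  Adjusted income: 885100 zł + 196000 zł + 135700 zł = 1216800 zł
  Less exemption 61000 zł → base 1155800 zł
  1155800 zł × 20% = 231160 zł

231160 zł > 110190 zł, so the parallel minimum levy is the binding amount.

231160 zł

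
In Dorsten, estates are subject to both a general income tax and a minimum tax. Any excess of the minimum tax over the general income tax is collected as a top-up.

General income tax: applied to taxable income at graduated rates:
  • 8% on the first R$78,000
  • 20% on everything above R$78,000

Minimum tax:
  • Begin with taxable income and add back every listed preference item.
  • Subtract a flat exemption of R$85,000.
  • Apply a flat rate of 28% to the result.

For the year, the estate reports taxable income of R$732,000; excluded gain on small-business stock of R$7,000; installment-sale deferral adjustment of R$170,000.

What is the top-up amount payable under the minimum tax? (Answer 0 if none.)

Minimum tax:
  Adjusted income: R$732,000 + R$7,000 + R$170,000 = R$909,000
  Less exemption R$85,000 → base R$824,000
  R$824,000 × 28% = R$230,720

General income tax:
  R$78,000 × 8% = R$6,240
  R$654,000 × 20% = R$130,800
  → R$137,040

Excess of minimum tax over general income tax: R$230,720 − R$137,040 = R$93,680.

R$93,680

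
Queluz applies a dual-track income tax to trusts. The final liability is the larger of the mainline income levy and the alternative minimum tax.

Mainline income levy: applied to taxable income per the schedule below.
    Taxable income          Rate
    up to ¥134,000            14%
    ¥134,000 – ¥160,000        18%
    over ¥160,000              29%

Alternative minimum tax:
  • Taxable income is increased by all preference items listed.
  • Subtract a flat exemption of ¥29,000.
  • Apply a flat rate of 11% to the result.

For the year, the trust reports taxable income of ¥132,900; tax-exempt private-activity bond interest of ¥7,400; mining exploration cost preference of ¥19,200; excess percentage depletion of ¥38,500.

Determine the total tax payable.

Alternative minimum tax:
  Adjusted income: ¥132,900 + ¥7,400 + ¥19,200 + ¥38,500 = ¥198,000
  Less exemption ¥29,000 → base ¥169,000
  ¥169,000 × 11% = ¥18,590

Mainline income levy:
  ¥132,900 × 14% = ¥18,606

¥18,606 > ¥18,590, so the mainline income levy governs.

¥18,606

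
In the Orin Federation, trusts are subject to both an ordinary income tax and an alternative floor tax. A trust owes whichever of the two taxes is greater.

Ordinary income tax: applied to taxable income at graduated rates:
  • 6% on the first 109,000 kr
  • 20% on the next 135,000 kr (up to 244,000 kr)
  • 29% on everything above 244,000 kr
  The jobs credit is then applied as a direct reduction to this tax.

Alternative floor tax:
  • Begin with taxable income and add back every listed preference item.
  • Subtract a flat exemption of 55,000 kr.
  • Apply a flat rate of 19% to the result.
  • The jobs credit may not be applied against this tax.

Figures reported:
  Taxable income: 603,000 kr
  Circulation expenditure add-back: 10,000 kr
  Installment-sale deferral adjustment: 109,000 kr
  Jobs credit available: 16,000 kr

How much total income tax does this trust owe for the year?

126,730 kr

Alternative floor tax:
  Adjusted income: 603,000 kr + 10,000 kr + 109,000 kr = 722,000 kr
  Less exemption 55,000 kr → base 667,000 kr
  667,000 kr × 19% = 126,730 kr

Ordinary income tax:
  109,000 kr × 6% = 6,540 kr
  135,000 kr × 20% = 27,000 kr
  359,000 kr × 29% = 104,110 kr
  → 137,650 kr
  Less jobs credit 16,000 kr → 121,650 kr

126,730 kr > 121,650 kr, so the alternative floor tax is the binding amount.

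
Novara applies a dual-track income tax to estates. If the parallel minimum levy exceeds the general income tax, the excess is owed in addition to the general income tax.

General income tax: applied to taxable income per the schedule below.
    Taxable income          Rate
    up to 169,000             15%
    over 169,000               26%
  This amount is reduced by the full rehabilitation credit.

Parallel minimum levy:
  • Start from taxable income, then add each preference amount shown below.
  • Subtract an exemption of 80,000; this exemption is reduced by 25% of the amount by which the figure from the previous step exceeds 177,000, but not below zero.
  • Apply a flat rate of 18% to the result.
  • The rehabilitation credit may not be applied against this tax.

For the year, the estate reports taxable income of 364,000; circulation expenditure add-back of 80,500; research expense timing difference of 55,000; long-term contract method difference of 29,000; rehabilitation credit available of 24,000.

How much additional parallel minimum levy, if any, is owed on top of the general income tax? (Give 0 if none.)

General income tax:
  169,000 × 15% = 25,350
  195,000 × 26% = 50,700
  → 76,050
  Less rehabilitation credit 24,000 → 52,050

Parallel minimum levy:
  Adjusted income: 364,000 + 80,500 + 55,000 + 29,000 = 528,500
  Exemption: 25% × (528,500 − 177,000) = 87,875 ≥ 80,000, so the exemption is fully phased out
  Base: 528,500 − 0 = 528,500
  528,500 × 18% = 95,130

Excess of parallel minimum levy over general income tax: 95,130 − 52,050 = 43,080.

43,080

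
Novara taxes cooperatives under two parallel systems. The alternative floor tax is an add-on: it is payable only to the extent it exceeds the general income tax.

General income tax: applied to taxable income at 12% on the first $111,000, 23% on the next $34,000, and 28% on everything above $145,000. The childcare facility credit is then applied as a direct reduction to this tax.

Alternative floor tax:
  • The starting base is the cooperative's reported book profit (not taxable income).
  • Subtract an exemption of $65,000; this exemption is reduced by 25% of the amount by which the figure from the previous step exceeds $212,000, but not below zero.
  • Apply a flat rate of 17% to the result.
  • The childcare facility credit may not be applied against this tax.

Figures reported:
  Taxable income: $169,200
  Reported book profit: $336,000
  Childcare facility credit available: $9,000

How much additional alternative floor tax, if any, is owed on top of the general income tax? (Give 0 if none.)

$32,424

Alternative floor tax:
  Base (reported book profit): $336,000
  Exemption: $65,000 − 25% × ($336,000 − $212,000) = $65,000 − $31,000 = $34,000
  Base: $336,000 − $34,000 = $302,000
  $302,000 × 17% = $51,340

General income tax:
  $111,000 × 12% = $13,320
  $34,000 × 23% = $7,820
  $24,200 × 28% = $6,776
  → $27,916
  Less childcare facility credit $9,000 → $18,916

Excess of alternative floor tax over general income tax: $51,340 − $18,916 = $32,424.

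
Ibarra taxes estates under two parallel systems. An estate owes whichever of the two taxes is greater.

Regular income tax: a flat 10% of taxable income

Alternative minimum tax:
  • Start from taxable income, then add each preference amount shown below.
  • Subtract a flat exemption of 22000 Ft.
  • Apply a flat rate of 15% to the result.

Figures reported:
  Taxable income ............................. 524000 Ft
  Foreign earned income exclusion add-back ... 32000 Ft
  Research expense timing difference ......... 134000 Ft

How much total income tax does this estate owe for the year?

Regular income tax:
  524000 Ft × 10% = 52400 Ft

Alternative minimum tax:
  Adjusted income: 524000 Ft + 32000 Ft + 134000 Ft = 690000 Ft
  Less exemption 22000 Ft → base 668000 Ft
  668000 Ft × 15% = 100200 Ft

100200 Ft > 52400 Ft, so the alternative minimum tax is the binding amount.

100200 Ft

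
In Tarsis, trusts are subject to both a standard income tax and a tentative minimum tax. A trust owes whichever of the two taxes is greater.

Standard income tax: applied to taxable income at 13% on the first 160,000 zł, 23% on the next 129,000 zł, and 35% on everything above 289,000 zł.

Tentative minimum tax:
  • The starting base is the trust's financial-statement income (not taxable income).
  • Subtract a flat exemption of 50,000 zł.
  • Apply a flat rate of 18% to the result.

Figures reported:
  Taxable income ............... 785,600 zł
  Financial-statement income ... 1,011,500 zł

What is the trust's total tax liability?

224,280 zł

Standard income tax:
  160,000 zł × 13% = 20,800 zł
  129,000 zł × 23% = 29,670 zł
  496,600 zł × 35% = 173,810 zł
  → 224,280 zł

Tentative minimum tax:
  Base (financial-statement income): 1,011,500 zł
  Less exemption 50,000 zł → base 961,500 zł
  961,500 zł × 18% = 173,070 zł

224,280 zł > 173,070 zł, so the standard income tax governs.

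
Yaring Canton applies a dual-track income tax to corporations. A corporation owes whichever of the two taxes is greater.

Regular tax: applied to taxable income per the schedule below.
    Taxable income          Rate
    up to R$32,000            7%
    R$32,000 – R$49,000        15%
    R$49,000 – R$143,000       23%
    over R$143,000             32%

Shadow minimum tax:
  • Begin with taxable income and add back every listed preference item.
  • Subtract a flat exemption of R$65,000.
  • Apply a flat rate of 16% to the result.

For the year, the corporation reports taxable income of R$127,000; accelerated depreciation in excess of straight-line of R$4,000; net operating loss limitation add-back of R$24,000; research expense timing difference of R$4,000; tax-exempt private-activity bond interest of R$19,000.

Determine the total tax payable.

R$22,730

Regular tax:
  R$32,000 × 7% = R$2,240
  R$17,000 × 15% = R$2,550
  R$78,000 × 23% = R$17,940
  → R$22,730

Shadow minimum tax:
  Adjusted income: R$127,000 + R$4,000 + R$24,000 + R$4,000 + R$19,000 = R$178,000
  Less exemption R$65,000 → base R$113,000
  R$113,000 × 16% = R$18,080

R$22,730 > R$18,080, so the regular tax governs.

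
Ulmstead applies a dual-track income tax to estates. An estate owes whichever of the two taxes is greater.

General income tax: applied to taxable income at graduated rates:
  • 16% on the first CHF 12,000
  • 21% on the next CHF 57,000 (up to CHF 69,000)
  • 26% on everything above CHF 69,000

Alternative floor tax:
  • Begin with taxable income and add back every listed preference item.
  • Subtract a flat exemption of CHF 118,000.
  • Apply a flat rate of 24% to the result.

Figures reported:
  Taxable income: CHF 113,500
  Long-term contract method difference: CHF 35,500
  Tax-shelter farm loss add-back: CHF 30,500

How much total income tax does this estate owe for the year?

CHF 25,460

General income tax:
  CHF 12,000 × 16% = CHF 1,920
  CHF 57,000 × 21% = CHF 11,970
  CHF 44,500 × 26% = CHF 11,570
  → CHF 25,460

Alternative floor tax:
  Adjusted income: CHF 113,500 + CHF 35,500 + CHF 30,500 = CHF 179,500
  Less exemption CHF 118,000 → base CHF 61,500
  CHF 61,500 × 24% = CHF 14,760

CHF 25,460 > CHF 14,760, so the general income tax governs.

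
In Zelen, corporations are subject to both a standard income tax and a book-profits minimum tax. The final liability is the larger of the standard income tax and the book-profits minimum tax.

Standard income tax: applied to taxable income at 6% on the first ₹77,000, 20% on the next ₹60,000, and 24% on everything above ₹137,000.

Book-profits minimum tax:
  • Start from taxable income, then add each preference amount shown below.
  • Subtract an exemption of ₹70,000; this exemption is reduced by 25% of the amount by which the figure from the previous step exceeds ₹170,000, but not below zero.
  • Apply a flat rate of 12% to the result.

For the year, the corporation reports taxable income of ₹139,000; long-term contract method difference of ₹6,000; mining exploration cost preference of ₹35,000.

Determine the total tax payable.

Book-profits minimum tax:
  Adjusted income: ₹139,000 + ₹6,000 + ₹35,000 = ₹180,000
  Exemption: ₹70,000 − 25% × (₹180,000 − ₹170,000) = ₹70,000 − ₹2,500 = ₹67,500
  Base: ₹180,000 − ₹67,500 = ₹112,500
  ₹112,500 × 12% = ₹13,500

Standard income tax:
  ₹77,000 × 6% = ₹4,620
  ₹60,000 × 20% = ₹12,000
  ₹2,000 × 24% = ₹480
  → ₹17,100

₹17,100 > ₹13,500, so the standard income tax governs.

₹17,100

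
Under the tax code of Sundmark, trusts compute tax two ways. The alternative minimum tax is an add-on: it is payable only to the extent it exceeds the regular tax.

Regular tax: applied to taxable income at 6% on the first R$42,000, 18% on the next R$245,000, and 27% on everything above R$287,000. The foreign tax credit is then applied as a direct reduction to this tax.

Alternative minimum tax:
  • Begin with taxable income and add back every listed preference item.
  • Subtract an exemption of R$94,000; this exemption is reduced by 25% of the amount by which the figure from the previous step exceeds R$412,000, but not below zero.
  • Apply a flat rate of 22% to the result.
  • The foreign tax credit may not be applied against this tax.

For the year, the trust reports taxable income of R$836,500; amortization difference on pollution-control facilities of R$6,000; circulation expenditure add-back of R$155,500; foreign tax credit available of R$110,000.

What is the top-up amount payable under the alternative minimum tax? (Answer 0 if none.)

R$134,575

Regular tax:
  R$42,000 × 6% = R$2,520
  R$245,000 × 18% = R$44,100
  R$549,500 × 27% = R$148,365
  → R$194,985
  Less foreign tax credit R$110,000 → R$84,985

Alternative minimum tax:
  Adjusted income: R$836,500 + R$6,000 + R$155,500 = R$998,000
  Exemption: 25% × (R$998,000 − R$412,000) = R$146,500 ≥ R$94,000, so the exemption is fully phased out
  Base: R$998,000 − R$0 = R$998,000
  R$998,000 × 22% = R$219,560

Excess of alternative minimum tax over regular tax: R$219,560 − R$84,985 = R$134,575.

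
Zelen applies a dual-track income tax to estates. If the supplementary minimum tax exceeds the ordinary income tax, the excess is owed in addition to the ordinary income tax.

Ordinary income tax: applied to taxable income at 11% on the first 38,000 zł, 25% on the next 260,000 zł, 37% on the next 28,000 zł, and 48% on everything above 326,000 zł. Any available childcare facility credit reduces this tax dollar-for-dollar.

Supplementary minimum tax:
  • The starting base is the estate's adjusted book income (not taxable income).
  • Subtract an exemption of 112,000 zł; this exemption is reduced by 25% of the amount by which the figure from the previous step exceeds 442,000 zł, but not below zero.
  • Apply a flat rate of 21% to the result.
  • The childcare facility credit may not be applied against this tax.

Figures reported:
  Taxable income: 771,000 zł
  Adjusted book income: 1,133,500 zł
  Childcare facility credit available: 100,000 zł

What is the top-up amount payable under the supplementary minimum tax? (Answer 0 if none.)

Supplementary minimum tax:
  Base (adjusted book income): 1,133,500 zł
  Exemption: 25% × (1,133,500 zł − 442,000 zł) = 172,875 zł ≥ 112,000 zł, so the exemption is fully phased out
  Base: 1,133,500 zł − 0 zł = 1,133,500 zł
  1,133,500 zł × 21% = 238,035 zł

Ordinary income tax:
  38,000 zł × 11% = 4,180 zł
  260,000 zł × 25% = 65,000 zł
  28,000 zł × 37% = 10,360 zł
  445,000 zł × 48% = 213,600 zł
  → 293,140 zł
  Less childcare facility credit 100,000 zł → 193,140 zł

Excess of supplementary minimum tax over ordinary income tax: 238,035 zł − 193,140 zł = 44,895 zł.

44,895 zł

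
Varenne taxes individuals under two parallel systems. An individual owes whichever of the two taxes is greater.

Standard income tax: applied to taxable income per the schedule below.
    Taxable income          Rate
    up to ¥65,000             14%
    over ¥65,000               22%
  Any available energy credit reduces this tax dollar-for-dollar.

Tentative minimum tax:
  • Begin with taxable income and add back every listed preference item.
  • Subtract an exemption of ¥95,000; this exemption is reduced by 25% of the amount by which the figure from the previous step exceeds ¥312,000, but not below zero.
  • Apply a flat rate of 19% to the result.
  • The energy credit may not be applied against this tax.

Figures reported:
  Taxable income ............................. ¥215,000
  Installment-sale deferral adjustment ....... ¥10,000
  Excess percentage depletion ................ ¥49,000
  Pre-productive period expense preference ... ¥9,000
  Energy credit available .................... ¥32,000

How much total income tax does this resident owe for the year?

Standard income tax:
  ¥65,000 × 14% = ¥9,100
  ¥150,000 × 22% = ¥33,000
  → ¥42,100
  Less energy credit ¥32,000 → ¥10,100

Tentative minimum tax:
  Adjusted income: ¥215,000 + ¥10,000 + ¥49,000 + ¥9,000 = ¥283,000
  Exemption: ¥283,000 ≤ ¥312,000, so full ¥95,000 applies
  Base: ¥283,000 − ¥95,000 = ¥188,000
  ¥188,000 × 19% = ¥35,720

¥35,720 > ¥10,100, so the tentative minimum tax is the binding amount.

¥35,720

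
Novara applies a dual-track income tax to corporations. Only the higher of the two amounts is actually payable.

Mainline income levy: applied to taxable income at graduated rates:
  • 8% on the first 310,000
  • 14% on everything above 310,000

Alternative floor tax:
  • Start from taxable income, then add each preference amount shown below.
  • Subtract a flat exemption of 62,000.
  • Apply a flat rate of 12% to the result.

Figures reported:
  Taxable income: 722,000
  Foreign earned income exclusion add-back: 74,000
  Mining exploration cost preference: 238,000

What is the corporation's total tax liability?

Mainline income levy:
  310,000 × 8% = 24,800
  412,000 × 14% = 57,680
  → 82,480

Alternative floor tax:
  Adjusted income: 722,000 + 74,000 + 238,000 = 1,034,000
  Less exemption 62,000 → base 972,000
  972,000 × 12% = 116,640

116,640 > 82,480, so the alternative floor tax is the binding amount.

116,640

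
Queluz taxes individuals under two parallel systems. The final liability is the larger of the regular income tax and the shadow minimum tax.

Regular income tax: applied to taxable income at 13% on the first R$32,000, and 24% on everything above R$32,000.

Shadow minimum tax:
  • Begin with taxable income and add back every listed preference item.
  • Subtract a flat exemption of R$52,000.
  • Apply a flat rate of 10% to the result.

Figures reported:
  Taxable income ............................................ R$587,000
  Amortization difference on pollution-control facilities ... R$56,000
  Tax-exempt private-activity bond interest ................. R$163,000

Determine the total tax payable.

R$137,360

Shadow minimum tax:
  Adjusted income: R$587,000 + R$56,000 + R$163,000 = R$806,000
  Less exemption R$52,000 → base R$754,000
  R$754,000 × 10% = R$75,400

Regular income tax:
  R$32,000 × 13% = R$4,160
  R$555,000 × 24% = R$133,200
  → R$137,360

R$137,360 > R$75,400, so the regular income tax governs.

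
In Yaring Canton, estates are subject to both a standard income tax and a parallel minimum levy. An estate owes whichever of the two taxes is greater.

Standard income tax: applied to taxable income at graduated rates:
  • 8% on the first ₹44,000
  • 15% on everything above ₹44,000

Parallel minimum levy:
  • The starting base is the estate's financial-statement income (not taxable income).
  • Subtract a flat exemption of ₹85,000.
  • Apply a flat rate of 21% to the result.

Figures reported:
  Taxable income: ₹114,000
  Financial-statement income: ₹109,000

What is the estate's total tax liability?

₹14,020

Parallel minimum levy:
  Base (financial-statement income): ₹109,000
  Less exemption ₹85,000 → base ₹24,000
  ₹24,000 × 21% = ₹5,040

Standard income tax:
  ₹44,000 × 8% = ₹3,520
  ₹70,000 × 15% = ₹10,500
  → ₹14,020

₹14,020 > ₹5,040, so the standard income tax governs.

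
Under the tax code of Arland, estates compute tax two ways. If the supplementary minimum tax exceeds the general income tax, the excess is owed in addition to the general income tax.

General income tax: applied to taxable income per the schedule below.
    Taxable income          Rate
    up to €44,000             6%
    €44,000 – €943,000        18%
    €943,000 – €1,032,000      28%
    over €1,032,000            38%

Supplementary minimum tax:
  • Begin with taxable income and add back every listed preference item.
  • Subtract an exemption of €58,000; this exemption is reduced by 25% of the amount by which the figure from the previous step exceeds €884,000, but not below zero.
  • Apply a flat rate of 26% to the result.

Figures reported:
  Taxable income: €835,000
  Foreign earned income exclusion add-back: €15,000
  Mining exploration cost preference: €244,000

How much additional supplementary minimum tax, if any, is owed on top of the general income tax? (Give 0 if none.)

€137,990

Supplementary minimum tax:
  Adjusted income: €835,000 + €15,000 + €244,000 = €1,094,000
  Exemption: €58,000 − 25% × (€1,094,000 − €884,000) = €58,000 − €52,500 = €5,500
  Base: €1,094,000 − €5,500 = €1,088,500
  €1,088,500 × 26% = €283,010

General income tax:
  €44,000 × 6% = €2,640
  €791,000 × 18% = €142,380
  → €145,020

Excess of supplementary minimum tax over general income tax: €283,010 − €145,020 = €137,990.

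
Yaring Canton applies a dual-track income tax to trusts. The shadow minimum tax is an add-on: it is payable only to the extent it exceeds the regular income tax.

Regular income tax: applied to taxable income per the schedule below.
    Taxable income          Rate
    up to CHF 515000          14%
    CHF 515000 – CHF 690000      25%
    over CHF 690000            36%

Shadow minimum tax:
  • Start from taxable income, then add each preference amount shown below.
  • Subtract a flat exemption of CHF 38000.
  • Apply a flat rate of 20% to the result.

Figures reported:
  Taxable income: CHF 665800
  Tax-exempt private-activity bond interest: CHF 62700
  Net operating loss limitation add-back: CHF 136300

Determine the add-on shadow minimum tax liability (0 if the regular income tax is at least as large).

Regular income tax:
  CHF 515000 × 14% = CHF 72100
  CHF 150800 × 25% = CHF 37700
  → CHF 109800

Shadow minimum tax:
  Adjusted income: CHF 665800 + CHF 62700 + CHF 136300 = CHF 864800
  Less exemption CHF 38000 → base CHF 826800
  CHF 826800 × 20% = CHF 165360

Excess of shadow minimum tax over regular income tax: CHF 165360 − CHF 109800 = CHF 55560.

CHF 55560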